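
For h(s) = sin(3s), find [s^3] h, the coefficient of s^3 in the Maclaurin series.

c_3 = h′′′(0)/3! = -9/2.

-9/2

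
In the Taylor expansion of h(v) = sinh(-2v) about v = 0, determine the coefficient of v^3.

[v^0] = 0;  [v^1] = -2;  [v^2] = 0;  [v^3] = -4/3.

-4/3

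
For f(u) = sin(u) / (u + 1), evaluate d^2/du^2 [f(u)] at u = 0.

Multiply the numerator's expansion by the denominator's geometric series.
The coefficient of u^2 in the expansion is -1, so f′′(0) = 2! * (-1) = -2.

-2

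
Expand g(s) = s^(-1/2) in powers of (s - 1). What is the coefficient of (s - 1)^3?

[(s - 1)^0] = 1;  [(s - 1)^1] = -1/2;  [(s - 1)^2] = 3/8;  [(s - 1)^3] = -5/16.

-5/16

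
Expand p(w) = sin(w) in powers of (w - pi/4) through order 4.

sqrt(2)*(w - pi/4)^4/48 - sqrt(2)*(w - pi/4)^3/12 - sqrt(2)*(w - pi/4)^2/4 + sqrt(2)*(w - pi/4)/2 + sqrt(2)/2

Compute the successive derivatives at the expansion point and divide by k!.
p(pi/4) = sqrt(2)/2
p′(pi/4) = sqrt(2)/2
p′′(pi/4) = -sqrt(2)/2
p′′′(pi/4) = -sqrt(2)/2
p^(4)(pi/4) = sqrt(2)/2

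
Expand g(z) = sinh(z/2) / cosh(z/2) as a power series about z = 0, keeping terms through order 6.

Write the quotient as an unknown series and match coefficients against numerator = denominator · series.
g(0) = 0
g′(0) = 1/2
g′′(0) = 0
g′′′(0) = -1/4
g^(4)(0) = 0
g^(5)(0) = 1/2
g^(6)(0) = 0

z^5/240 - z^3/24 + z/2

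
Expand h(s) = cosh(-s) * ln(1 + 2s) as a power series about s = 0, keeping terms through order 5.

469*s^5/60 - 5*s^4 + 11*s^3/3 - 2*s^2 + 2*s

Expand each factor separately, then convolve coefficients.
h(0) = 0
h′(0) = 2
h′′(0) = -4
h′′′(0) = 22
h^(4)(0) = -120
h^(5)(0) = 938
The Taylor polynomial is Σ h^(k)(0)/k! · s^k.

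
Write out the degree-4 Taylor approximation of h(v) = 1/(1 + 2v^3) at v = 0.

h(0) = 1
h′(0) = 0
h′′(0) = 0
h′′′(0) = -12
h^(4)(0) = 0

1 - 2*v^3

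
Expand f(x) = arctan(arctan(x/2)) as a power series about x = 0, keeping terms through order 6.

Compose series: expand the inner function first, then feed it into the outer expansion.
[x^0] = 0;  [x^1] = 1/2;  [x^2] = 0;  [x^3] = -1/12;  [x^4] = 0;  [x^5] = 11/480;  [x^6] = 0.

11*x^5/480 - x^3/12 + x/2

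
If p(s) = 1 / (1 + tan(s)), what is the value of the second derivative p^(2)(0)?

2

Expand as Σ (-1)^k u^k with u equal to the inner function's series.
The coefficient of s^2 in the expansion is 1, so p′′(0) = 2! * (1) = 2.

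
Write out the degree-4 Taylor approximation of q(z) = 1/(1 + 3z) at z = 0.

81*z^4 - 27*z^3 + 9*z^2 - 3*z + 1

Differentiate repeatedly and evaluate at the center.
q(0) = 1
q′(0) = -3
q′′(0) = 18
q′′′(0) = -162
q^(4)(0) = 1944
The Taylor polynomial is Σ q^(k)(0)/k! · z^k.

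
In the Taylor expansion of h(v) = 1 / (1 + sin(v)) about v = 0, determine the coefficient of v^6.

17/45

Use the geometric series for the reciprocal, then substitute.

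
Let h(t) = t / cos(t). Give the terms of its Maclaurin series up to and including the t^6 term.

5*t^5/24 + t^3/2 + t

Invert the denominator's series and multiply.
[t^0] = 0;  [t^1] = 1;  [t^2] = 0;  [t^3] = 1/2;  [t^4] = 0;  [t^5] = 5/24;  [t^6] = 0.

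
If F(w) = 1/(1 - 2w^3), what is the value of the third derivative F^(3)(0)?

12

The coefficient of w^3 in the expansion is 2, so F′′′(0) = 3! * (2) = 12.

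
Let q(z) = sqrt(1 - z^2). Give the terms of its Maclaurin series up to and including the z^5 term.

-z^4/8 - z^2/2 + 1

q(0) = 1
q′(0) = 0
q′′(0) = -1
q′′′(0) = 0
q^(4)(0) = -3
q^(5)(0) = 0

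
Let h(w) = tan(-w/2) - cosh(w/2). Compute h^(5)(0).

-1/2

Expand each term separately and add.
The coefficient of w^5 in the expansion is -1/240, so h^(5)(0) = 5! * (-1/240) = -1/2.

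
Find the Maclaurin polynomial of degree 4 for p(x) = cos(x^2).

1 - x^4/2

[x^0] = 1;  [x^1] = 0;  [x^2] = 0;  [x^3] = 0;  [x^4] = -1/2.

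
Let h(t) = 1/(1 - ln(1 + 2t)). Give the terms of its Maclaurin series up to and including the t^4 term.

8*t^4/3 + 8*t^3/3 + 2*t^2 + 2*t + 1

Plug the Maclaurin series of the inner function into that of the outer and collect terms.
[t^0] = 1;  [t^1] = 2;  [t^2] = 2;  [t^3] = 8/3;  [t^4] = 8/3.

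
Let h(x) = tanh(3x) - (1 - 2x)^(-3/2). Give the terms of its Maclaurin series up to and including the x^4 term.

Combine the two series term by term.
h(0) = -1
h′(0) = 0
h′′(0) = -15
h′′′(0) = -159
h^(4)(0) = -945

-315*x^4/8 - 53*x^3/2 - 15*x^2/2 - 1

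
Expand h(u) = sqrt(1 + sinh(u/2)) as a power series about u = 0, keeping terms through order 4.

-31*u^4/6144 + 7*u^3/384 - u^2/32 + u/4 + 1

Substitute the inner expansion into the outer series and collect powers.
[u^0] = 1;  [u^1] = 1/4;  [u^2] = -1/32;  [u^3] = 7/384;  [u^4] = -31/6144.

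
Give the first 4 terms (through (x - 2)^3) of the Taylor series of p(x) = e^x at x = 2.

(x - 2)^3*e^(2)/6 + (x - 2)^2*e^(2)/2 + (x - 2)*e^(2) + e^(2)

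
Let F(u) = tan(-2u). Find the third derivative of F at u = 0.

-16

From the series, [u^3] F = -8/3; multiply by 3! = 6 to get -16.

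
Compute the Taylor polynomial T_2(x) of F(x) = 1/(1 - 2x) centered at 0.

4*x^2 + 2*x + 1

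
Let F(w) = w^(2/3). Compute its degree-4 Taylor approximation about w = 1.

-7*(w - 1)^4/243 + 4*(w - 1)^3/81 - (w - 1)^2/9 + 2*(w - 1)/3 + 1

Apply the Taylor formula c_k = f^(k)(a)/k!.
[(w - 1)^0] = 1;  [(w - 1)^1] = 2/3;  [(w - 1)^2] = -1/9;  [(w - 1)^3] = 4/81;  [(w - 1)^4] = -7/243.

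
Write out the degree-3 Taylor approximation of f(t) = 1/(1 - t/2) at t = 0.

t^3/8 + t^2/4 + t/2 + 1

[t^0] = 1;  [t^1] = 1/2;  [t^2] = 1/4;  [t^3] = 1/8.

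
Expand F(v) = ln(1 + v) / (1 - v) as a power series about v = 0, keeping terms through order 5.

Multiply the two series term by term and collect like powers.
F(0) = 0
F′(0) = 1
F′′(0) = 1
F′′′(0) = 5
F^(4)(0) = 14
F^(5)(0) = 94
The Taylor polynomial is Σ F^(k)(0)/k! · v^k.

47*v^5/60 + 7*v^4/12 + 5*v^3/6 + v^2/2 + v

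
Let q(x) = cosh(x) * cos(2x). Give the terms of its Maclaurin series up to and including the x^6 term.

Expand each factor separately, then convolve coefficients.
[x^0] = 1;  [x^1] = 0;  [x^2] = -3/2;  [x^3] = 0;  [x^4] = -7/24;  [x^5] = 0;  [x^6] = 13/80.

13*x^6/80 - 7*x^4/24 - 3*x^2/2 + 1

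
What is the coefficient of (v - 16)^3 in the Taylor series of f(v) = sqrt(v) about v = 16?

f(16) = 4
f′(16) = 1/8
f′′(16) = -1/256
f′′′(16) = 3/8192
Then c_k = f^(k)(16)/k! gives each Taylor coefficient.

1/16384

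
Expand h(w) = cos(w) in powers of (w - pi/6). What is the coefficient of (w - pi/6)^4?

sqrt(3)/48

h(pi/6) = sqrt(3)/2
h′(pi/6) = -1/2
h′′(pi/6) = -sqrt(3)/2
h′′′(pi/6) = 1/2
h^(4)(pi/6) = sqrt(3)/2
The Taylor polynomial is Σ h^(k)(pi/6)/k! · (w - pi/6)^k.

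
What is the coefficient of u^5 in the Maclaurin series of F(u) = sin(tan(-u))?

1/40

Substitute the inner expansion into the outer series and collect powers.
F(0) = 0
F′(0) = -1
F′′(0) = 0
F′′′(0) = -1
F^(4)(0) = 0
F^(5)(0) = 3
Then c_k = F^(k)(0)/k! gives each Taylor coefficient.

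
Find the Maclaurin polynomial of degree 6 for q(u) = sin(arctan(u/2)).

Substitute the inner expansion into the outer series and collect powers.
q(0) = 0
q′(0) = 1/2
q′′(0) = 0
q′′′(0) = -3/8
q^(4)(0) = 0
q^(5)(0) = 45/32
q^(6)(0) = 0

3*u^5/256 - u^3/16 + u/2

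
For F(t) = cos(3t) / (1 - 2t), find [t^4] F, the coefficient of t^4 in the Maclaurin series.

11/8

Multiply the two series term by term and collect like powers.
[t^0] = 1;  [t^1] = 2;  [t^2] = -1/2;  [t^3] = -1;  [t^4] = 11/8.
So c_4 = F^(4)(0)/4! = 11/8.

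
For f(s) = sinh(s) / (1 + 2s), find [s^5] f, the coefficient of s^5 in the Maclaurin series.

667/40

Expand each factor separately, then convolve coefficients.
f(0) = 0
f′(0) = 1
f′′(0) = -4
f′′′(0) = 25
f^(4)(0) = -200
f^(5)(0) = 2001
So c_5 = f^(5)(0)/5! = 667/40.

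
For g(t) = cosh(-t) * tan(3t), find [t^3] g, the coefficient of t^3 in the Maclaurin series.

Take the Cauchy product of the two expansions.
g(0) = 0
g′(0) = 3
g′′(0) = 0
g′′′(0) = 63
So c_3 = g′′′(0)/3! = 21/2.

21/2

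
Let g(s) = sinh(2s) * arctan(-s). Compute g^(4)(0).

-16

Expand each factor separately, then convolve coefficients.
From the series, [s^4] g = -2/3; multiply by 4! = 24 to get -16.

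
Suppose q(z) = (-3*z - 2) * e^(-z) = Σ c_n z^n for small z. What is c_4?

5/12

Distribute the polynomial across the series and collect like powers.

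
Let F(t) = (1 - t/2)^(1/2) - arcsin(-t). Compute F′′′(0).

Expand each term separately and add.
From the series, [t^3] F = 61/384; multiply by 3! = 6 to get 61/64.

61/64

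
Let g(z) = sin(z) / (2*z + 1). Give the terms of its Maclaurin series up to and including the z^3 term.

23*z^3/6 - 2*z^2 + z

Expand 1/(denominator) as a geometric series and multiply by the numerator's series.
[z^0] = 0;  [z^1] = 1;  [z^2] = -2;  [z^3] = 23/6.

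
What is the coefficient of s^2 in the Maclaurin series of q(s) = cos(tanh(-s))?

Let u equal the inner series; expand the outer function in u and truncate.
q(0) = 1
q′(0) = 0
q′′(0) = -1
So c_2 = q′′(0)/2! = -1/2.

-1/2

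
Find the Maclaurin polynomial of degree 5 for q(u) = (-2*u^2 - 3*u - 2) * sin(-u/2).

Distribute the polynomial across the series and collect like powers.
[u^0] = 0;  [u^1] = 1;  [u^2] = 3/2;  [u^3] = 23/24;  [u^4] = -1/16;  [u^5] = -79/1920.

-79*u^5/1920 - u^4/16 + 23*u^3/24 + 3*u^2/2 + u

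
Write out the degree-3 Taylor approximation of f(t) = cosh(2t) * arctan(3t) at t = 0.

Expand each factor separately, then convolve coefficients.
[t^0] = 0;  [t^1] = 3;  [t^2] = 0;  [t^3] = -3.

-3*t^3 + 3*t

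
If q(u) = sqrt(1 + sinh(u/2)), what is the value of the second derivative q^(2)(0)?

Substitute the inner expansion into the outer series and collect powers.
From the series, [u^2] q = -1/32; multiply by 2! = 2 to get -1/16.

-1/16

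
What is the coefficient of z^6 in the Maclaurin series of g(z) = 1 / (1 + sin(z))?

17/45

Use the geometric series for the reciprocal, then substitute.
So c_6 = g^(6)(0)/6! = 17/45.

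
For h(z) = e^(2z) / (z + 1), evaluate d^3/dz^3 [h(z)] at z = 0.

2

Use 1/(1 - r) = Σ r^k on the denominator, then take the Cauchy product.
The coefficient of z^3 in the expansion is 1/3, so h′′′(0) = 3! * (1/3) = 2.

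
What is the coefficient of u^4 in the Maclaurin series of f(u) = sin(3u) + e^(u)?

Add the two expansions coefficient-wise.

1/24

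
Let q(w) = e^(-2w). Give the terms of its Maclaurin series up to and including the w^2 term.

q(0) = 1
q′(0) = -2
q′′(0) = 4

2*w^2 - 2*w + 1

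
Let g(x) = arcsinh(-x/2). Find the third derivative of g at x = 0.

The coefficient of x^3 in the expansion is 1/48, so g′′′(0) = 3! * (1/48) = 1/8.

1/8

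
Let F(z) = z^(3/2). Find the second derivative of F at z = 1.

3/4

The coefficient of (z - 1)^2 in the expansion is 3/8, so F′′(1) = 2! * (3/8) = 3/4.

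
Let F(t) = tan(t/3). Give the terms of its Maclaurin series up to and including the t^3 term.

t^3/81 + t/3

F(0) = 0
F′(0) = 1/3
F′′(0) = 0
F′′′(0) = 2/27
The Taylor polynomial is Σ F^(k)(0)/k! · t^k.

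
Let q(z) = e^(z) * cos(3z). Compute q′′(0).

-8

Multiply the two series term by term and collect like powers.
From the series, [z^2] q = -4; multiply by 2! = 2 to get -8.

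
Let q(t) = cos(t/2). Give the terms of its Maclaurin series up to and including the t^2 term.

1 - t^2/8

Use the known series and substitute for the argument.
[t^0] = 1;  [t^1] = 0;  [t^2] = -1/8.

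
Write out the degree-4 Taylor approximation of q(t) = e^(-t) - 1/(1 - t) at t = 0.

Add the two expansions coefficient-wise.

-23*t^4/24 - 7*t^3/6 - t^2/2 - 2*t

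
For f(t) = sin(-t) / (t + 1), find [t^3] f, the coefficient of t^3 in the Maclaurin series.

Expand 1/(denominator) as a geometric series and multiply by the numerator's series.
[t^0] = 0;  [t^1] = -1;  [t^2] = 1;  [t^3] = -5/6.
So c_3 = f′′′(0)/3! = -5/6.

-5/6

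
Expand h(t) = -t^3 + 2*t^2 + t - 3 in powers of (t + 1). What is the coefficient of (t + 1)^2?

[(t + 1)^0] = -1;  [(t + 1)^1] = -6;  [(t + 1)^2] = 5.
So c_2 = h′′(-1)/2! = 5.

5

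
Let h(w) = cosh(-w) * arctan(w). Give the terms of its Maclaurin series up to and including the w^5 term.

3*w^5/40 + w^3/6 + w

Expand each factor separately, then convolve coefficients.
[w^0] = 0;  [w^1] = 1;  [w^2] = 0;  [w^3] = 1/6;  [w^4] = 0;  [w^5] = 3/40.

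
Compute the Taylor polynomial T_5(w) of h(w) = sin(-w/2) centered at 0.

-w^5/3840 + w^3/48 - w/2

Compute the successive derivatives at the expansion point and divide by k!.
h(0) = 0
h′(0) = -1/2
h′′(0) = 0
h′′′(0) = 1/8
h^(4)(0) = 0
h^(5)(0) = -1/32
Then c_k = h^(k)(0)/k! gives each Taylor coefficient.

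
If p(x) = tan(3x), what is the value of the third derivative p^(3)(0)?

54

The coefficient of x^3 in the expansion is 9, so p′′′(0) = 3! * (9) = 54.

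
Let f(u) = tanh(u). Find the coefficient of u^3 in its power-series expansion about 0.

-1/3

Differentiate repeatedly and evaluate at the center.
f(0) = 0
f′(0) = 1
f′′(0) = 0
f′′′(0) = -2
Then c_k = f^(k)(0)/k! gives each Taylor coefficient.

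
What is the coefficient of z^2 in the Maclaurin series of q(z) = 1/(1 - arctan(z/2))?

Compose series: expand the inner function first, then feed it into the outer expansion.
q(0) = 1
q′(0) = 1/2
q′′(0) = 1/2

1/4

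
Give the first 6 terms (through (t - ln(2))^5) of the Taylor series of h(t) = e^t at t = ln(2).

(t - ln(2))^5/60 + (t - ln(2))^4/12 + (t - ln(2))^3/3 + (t - ln(2))^2 + 2*(t - ln(2)) + 2

h(ln(2)) = 2
h′(ln(2)) = 2
h′′(ln(2)) = 2
h′′′(ln(2)) = 2
h^(4)(ln(2)) = 2
h^(5)(ln(2)) = 2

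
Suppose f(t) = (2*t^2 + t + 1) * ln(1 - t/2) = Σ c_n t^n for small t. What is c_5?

Multiply each power in the prefactor through the base expansion.
f(0) = 0
f′(0) = -1/2
f′′(0) = -5/4
f′′′(0) = -7
f^(4)(0) = -59/8
f^(5)(0) = -101/8
So c_5 = f^(5)(0)/5! = -101/960.

-101/960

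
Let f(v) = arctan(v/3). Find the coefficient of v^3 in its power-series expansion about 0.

f(0) = 0
f′(0) = 1/3
f′′(0) = 0
f′′′(0) = -2/27

-1/81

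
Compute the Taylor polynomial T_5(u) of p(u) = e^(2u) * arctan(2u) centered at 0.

12*u^5/5 - 8*u^4/3 + 4*u^3/3 + 4*u^2 + 2*u

Multiply the two series term by term and collect like powers.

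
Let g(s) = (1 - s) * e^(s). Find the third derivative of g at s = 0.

Shift and add copies of the series according to the polynomial's terms.
The coefficient of s^3 in the expansion is -1/3, so g′′′(0) = 3! * (-1/3) = -2.

-2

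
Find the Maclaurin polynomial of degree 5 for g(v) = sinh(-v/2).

Apply the Taylor formula c_k = f^(k)(a)/k!.
g(0) = 0
g′(0) = -1/2
g′′(0) = 0
g′′′(0) = -1/8
g^(4)(0) = 0
g^(5)(0) = -1/32
Dividing each by k! gives the coefficients c_0, ..., c_5.

-v^5/3840 - v^3/48 - v/2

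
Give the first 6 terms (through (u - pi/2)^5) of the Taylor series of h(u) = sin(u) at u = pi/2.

(u - pi/2)^4/24 - (u - pi/2)^2/2 + 1

[(u - pi/2)^0] = 1;  [(u - pi/2)^1] = 0;  [(u - pi/2)^2] = -1/2;  [(u - pi/2)^3] = 0;  [(u - pi/2)^4] = 1/24;  [(u - pi/2)^5] = 0.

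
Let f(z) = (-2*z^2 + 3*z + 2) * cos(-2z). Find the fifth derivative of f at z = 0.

Shift and add copies of the series according to the polynomial's terms.
The coefficient of z^5 in the expansion is 2, so f^(5)(0) = 5! * (2) = 240.

240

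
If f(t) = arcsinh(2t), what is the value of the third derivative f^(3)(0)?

-8

Apply the Taylor formula c_k = f^(k)(a)/k!.
From the series, [t^3] f = -4/3; multiply by 3! = 6 to get -8.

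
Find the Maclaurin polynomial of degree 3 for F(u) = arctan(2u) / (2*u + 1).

Expand 1/(denominator) as a geometric series and multiply by the numerator's series.

16*u^3/3 - 4*u^2 + 2*u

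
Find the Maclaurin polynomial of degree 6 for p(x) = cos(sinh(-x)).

Substitute the inner expansion into the outer series and collect powers.

x^6/240 - x^4/8 - x^2/2 + 1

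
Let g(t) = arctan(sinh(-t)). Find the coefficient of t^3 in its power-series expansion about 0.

Substitute the inner expansion into the outer series and collect powers.

1/6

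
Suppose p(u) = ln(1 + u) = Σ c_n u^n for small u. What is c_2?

p(0) = 0
p′(0) = 1
p′′(0) = -1
So c_2 = p′′(0)/2! = -1/2.

-1/2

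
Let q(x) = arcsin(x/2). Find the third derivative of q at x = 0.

From the series, [x^3] q = 1/48; multiply by 3! = 6 to get 1/8.

1/8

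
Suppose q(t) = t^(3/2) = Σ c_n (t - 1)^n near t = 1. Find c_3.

q(1) = 1
q′(1) = 3/2
q′′(1) = 3/4
q′′′(1) = -3/8

-1/16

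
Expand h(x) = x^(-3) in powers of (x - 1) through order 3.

-10*(x - 1)^3 + 6*(x - 1)^2 - 3*(x - 1) + 1

h(1) = 1
h′(1) = -3
h′′(1) = 12
h′′′(1) = -60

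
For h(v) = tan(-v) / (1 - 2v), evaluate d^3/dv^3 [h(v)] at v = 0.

-26

Multiply the two series term by term and collect like powers.
The coefficient of v^3 in the expansion is -13/3, so h′′′(0) = 3! * (-13/3) = -26.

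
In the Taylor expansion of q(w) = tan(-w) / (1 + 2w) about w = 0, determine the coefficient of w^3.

Write out both Maclaurin series and multiply, keeping only the needed powers.
q(0) = 0
q′(0) = -1
q′′(0) = 4
q′′′(0) = -26
So c_3 = q′′′(0)/3! = -13/3.

-13/3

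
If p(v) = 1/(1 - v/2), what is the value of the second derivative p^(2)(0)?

1/2

From the series, [v^2] p = 1/4; multiply by 2! = 2 to get 1/2.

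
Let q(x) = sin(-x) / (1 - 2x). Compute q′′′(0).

Multiply the two series term by term and collect like powers.
From the series, [x^3] q = -23/6; multiply by 3! = 6 to get -23.

-23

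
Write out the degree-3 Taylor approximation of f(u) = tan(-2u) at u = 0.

-8*u^3/3 - 2*u

Apply the Taylor formula c_k = f^(k)(a)/k!.
[u^0] = 0;  [u^1] = -2;  [u^2] = 0;  [u^3] = -8/3.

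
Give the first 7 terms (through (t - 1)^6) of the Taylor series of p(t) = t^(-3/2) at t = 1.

3003*(t - 1)^6/1024 - 693*(t - 1)^5/256 + 315*(t - 1)^4/128 - 35*(t - 1)^3/16 + 15*(t - 1)^2/8 - 3*(t - 1)/2 + 1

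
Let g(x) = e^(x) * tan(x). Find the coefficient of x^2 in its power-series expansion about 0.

1

Expand each factor separately, then convolve coefficients.
[x^0] = 0;  [x^1] = 1;  [x^2] = 1.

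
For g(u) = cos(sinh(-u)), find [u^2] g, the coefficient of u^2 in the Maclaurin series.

Let u equal the inner series; expand the outer function in u and truncate.
g(0) = 1
g′(0) = 0
g′′(0) = -1
So c_2 = g′′(0)/2! = -1/2.

-1/2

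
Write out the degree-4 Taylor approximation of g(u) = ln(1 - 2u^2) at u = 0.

-2*u^4 - 2*u^2

[u^0] = 0;  [u^1] = 0;  [u^2] = -2;  [u^3] = 0;  [u^4] = -2.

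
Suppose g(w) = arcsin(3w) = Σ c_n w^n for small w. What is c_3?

c_3 = g′′′(0)/3! = 9/2.

9/2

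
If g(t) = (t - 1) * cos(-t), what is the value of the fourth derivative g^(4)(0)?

-1

Shift and add copies of the series according to the polynomial's terms.
The coefficient of t^4 in the expansion is -1/24, so g^(4)(0) = 4! * (-1/24) = -1.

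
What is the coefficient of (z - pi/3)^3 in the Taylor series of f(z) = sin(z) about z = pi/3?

-1/12

f(pi/3) = sqrt(3)/2
f′(pi/3) = 1/2
f′′(pi/3) = -sqrt(3)/2
f′′′(pi/3) = -1/2
So c_3 = f′′′(pi/3)/3! = -1/12.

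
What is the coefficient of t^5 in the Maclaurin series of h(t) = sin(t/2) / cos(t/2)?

1/240

Invert the denominator's series and multiply.
h(0) = 0
h′(0) = 1/2
h′′(0) = 0
h′′′(0) = 1/4
h^(4)(0) = 0
h^(5)(0) = 1/2
So c_5 = h^(5)(0)/5! = 1/240.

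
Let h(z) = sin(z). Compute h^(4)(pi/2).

1

The coefficient of (z - pi/2)^4 in the expansion is 1/24, so h^(4)(pi/2) = 4! * (1/24) = 1.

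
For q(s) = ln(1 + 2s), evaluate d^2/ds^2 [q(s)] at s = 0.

-4

The coefficient of s^2 in the expansion is -2, so q′′(0) = 2! * (-2) = -4.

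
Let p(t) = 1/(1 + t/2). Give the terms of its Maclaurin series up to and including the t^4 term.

t^4/16 - t^3/8 + t^2/4 - t/2 + 1

p(0) = 1
p′(0) = -1/2
p′′(0) = 1/2
p′′′(0) = -3/4
p^(4)(0) = 3/2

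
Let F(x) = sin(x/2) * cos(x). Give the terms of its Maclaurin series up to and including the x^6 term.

Expand each factor separately, then convolve coefficients.
F(0) = 0
F′(0) = 1/2
F′′(0) = 0
F′′′(0) = -13/8
F^(4)(0) = 0
F^(5)(0) = 121/32
F^(6)(0) = 0
The Taylor polynomial is Σ F^(k)(0)/k! · x^k.

121*x^5/3840 - 13*x^3/48 + x/2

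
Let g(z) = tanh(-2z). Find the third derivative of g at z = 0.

Use the known series and substitute for the argument.
The coefficient of z^3 in the expansion is 8/3, so g′′′(0) = 3! * (8/3) = 16.

16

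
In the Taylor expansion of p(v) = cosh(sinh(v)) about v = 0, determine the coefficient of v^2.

1/2

Compose series: expand the inner function first, then feed it into the outer expansion.
p(0) = 1
p′(0) = 0
p′′(0) = 1
Dividing each by k! gives the coefficients c_0, ..., c_2.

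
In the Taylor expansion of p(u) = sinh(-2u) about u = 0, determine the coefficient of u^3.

Apply the Taylor formula c_k = f^(k)(a)/k!.
[u^0] = 0;  [u^1] = -2;  [u^2] = 0;  [u^3] = -4/3.

-4/3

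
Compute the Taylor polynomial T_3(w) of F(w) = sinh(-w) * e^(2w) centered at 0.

Take the Cauchy product of the two expansions.

-13*w^3/6 - 2*w^2 - w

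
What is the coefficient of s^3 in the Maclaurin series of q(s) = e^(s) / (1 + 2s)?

-29/6

Take the Cauchy product of the two expansions.
[s^0] = 1;  [s^1] = -1;  [s^2] = 5/2;  [s^3] = -29/6.
So c_3 = q′′′(0)/3! = -29/6.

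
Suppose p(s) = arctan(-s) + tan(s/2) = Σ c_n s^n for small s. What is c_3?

Add the two expansions coefficient-wise.
p(0) = 0
p′(0) = -1/2
p′′(0) = 0
p′′′(0) = 9/4

3/8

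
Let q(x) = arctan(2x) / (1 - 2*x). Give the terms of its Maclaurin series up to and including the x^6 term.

832*x^6/15 + 416*x^5/15 + 32*x^4/3 + 16*x^3/3 + 4*x^2 + 2*x

Multiply the numerator's expansion by the denominator's geometric series.
[x^0] = 0;  [x^1] = 2;  [x^2] = 4;  [x^3] = 16/3;  [x^4] = 32/3;  [x^5] = 416/15;  [x^6] = 832/15.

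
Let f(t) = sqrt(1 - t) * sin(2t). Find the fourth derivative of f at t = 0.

13

Write out both Maclaurin series and multiply, keeping only the needed powers.
From the series, [t^4] f = 13/24; multiply by 4! = 24 to get 13.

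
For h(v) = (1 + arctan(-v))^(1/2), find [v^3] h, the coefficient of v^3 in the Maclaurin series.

5/48

Compose series: expand the inner function first, then feed it into the outer expansion.
[v^0] = 1;  [v^1] = -1/2;  [v^2] = -1/8;  [v^3] = 5/48.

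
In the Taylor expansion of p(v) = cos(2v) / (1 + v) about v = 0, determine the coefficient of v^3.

1

Write out both Maclaurin series and multiply, keeping only the needed powers.
[v^0] = 1;  [v^1] = -1;  [v^2] = -1;  [v^3] = 1.
So c_3 = p′′′(0)/3! = 1.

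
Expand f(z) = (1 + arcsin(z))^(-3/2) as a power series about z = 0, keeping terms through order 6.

Let u equal the inner series; expand the outer function in u and truncate.
f(0) = 1
f′(0) = -3/2
f′′(0) = 15/4
f′′′(0) = -117/8
f^(4)(0) = 1185/16
f^(5)(0) = -15027/32
f^(6)(0) = 226095/64
Dividing each by k! gives the coefficients c_0, ..., c_6.

15073*z^6/3072 - 5009*z^5/1280 + 395*z^4/128 - 39*z^3/16 + 15*z^2/8 - 3*z/2 + 1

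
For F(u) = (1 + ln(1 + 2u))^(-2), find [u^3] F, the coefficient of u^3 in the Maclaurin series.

Let u equal the inner series; expand the outer function in u and truncate.
[u^0] = 1;  [u^1] = -4;  [u^2] = 16;  [u^3] = -184/3.

-184/3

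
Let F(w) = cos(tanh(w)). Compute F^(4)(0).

9

Compose series: expand the inner function first, then feed it into the outer expansion.
From the series, [w^4] F = 3/8; multiply by 4! = 24 to get 9.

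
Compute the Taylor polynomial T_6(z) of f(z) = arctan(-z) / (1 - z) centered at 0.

Take the Cauchy product of the two expansions.
[z^0] = 0;  [z^1] = -1;  [z^2] = -1;  [z^3] = -2/3;  [z^4] = -2/3;  [z^5] = -13/15;  [z^6] = -13/15.

-13*z^6/15 - 13*z^5/15 - 2*z^4/3 - 2*z^3/3 - z^2 - z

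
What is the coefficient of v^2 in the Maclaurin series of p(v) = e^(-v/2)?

Compute the successive derivatives at the expansion point and divide by k!.
So c_2 = p′′(0)/2! = 1/8.

1/8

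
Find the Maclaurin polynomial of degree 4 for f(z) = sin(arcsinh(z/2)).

Compose series: expand the inner function first, then feed it into the outer expansion.
[z^0] = 0;  [z^1] = 1/2;  [z^2] = 0;  [z^3] = -1/24;  [z^4] = 0.

-z^3/24 + z/2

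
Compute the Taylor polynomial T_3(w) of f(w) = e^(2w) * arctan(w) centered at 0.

5*w^3/3 + 2*w^2 + w

Write out both Maclaurin series and multiply, keeping only the needed powers.
f(0) = 0
f′(0) = 1
f′′(0) = 4
f′′′(0) = 10
Dividing each by k! gives the coefficients c_0, ..., c_3.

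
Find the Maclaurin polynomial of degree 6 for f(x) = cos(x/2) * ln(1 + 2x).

Expand each factor separately, then convolve coefficients.
f(0) = 0
f′(0) = 2
f′′(0) = -4
f′′′(0) = 29/2
f^(4)(0) = -90
f^(5)(0) = 5829/8
f^(6)(0) = -29295/4
Dividing each by k! gives the coefficients c_0, ..., c_6.

-651*x^6/64 + 1943*x^5/320 - 15*x^4/4 + 29*x^3/12 - 2*x^2 + 2*x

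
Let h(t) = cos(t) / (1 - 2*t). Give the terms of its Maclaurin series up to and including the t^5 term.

Use 1/(1 - r) = Σ r^k on the denominator, then take the Cauchy product.
[t^0] = 1;  [t^1] = 2;  [t^2] = 7/2;  [t^3] = 7;  [t^4] = 337/24;  [t^5] = 337/12.

337*t^5/12 + 337*t^4/24 + 7*t^3 + 7*t^2/2 + 2*t + 1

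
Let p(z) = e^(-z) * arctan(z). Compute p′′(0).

Multiply the two series term by term and collect like powers.
From the series, [z^2] p = -1; multiply by 2! = 2 to get -2.

-2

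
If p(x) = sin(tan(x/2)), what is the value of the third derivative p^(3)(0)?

1/8

Compose series: expand the inner function first, then feed it into the outer expansion.
The coefficient of x^3 in the expansion is 1/48, so p′′′(0) = 3! * (1/48) = 1/8.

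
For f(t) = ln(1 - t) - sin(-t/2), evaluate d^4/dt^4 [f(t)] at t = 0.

Expand each term separately and add.
From the series, [t^4] f = -1/4; multiply by 4! = 24 to get -6.

-6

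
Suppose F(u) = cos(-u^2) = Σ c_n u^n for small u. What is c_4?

-1/2

Apply the Taylor formula c_k = f^(k)(a)/k!.
F(0) = 1
F′(0) = 0
F′′(0) = 0
F′′′(0) = 0
F^(4)(0) = -12
The Taylor polynomial is Σ F^(k)(0)/k! · u^k.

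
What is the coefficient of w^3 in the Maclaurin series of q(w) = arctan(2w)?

-8/3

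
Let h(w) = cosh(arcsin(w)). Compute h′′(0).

Let u equal the inner series; expand the outer function in u and truncate.
From the series, [w^2] h = 1/2; multiply by 2! = 2 to get 1.

1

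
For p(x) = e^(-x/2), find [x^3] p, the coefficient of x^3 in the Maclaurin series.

Use the known series and substitute for the argument.
So c_3 = p′′′(0)/3! = -1/48.

-1/48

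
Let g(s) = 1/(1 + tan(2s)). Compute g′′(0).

8

Plug the Maclaurin series of the inner function into that of the outer and collect terms.
The coefficient of s^2 in the expansion is 4, so g′′(0) = 2! * (4) = 8.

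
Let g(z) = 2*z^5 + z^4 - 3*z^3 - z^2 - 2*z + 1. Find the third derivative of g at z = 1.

The coefficient of (z - 1)^3 in the expansion is 21, so g′′′(1) = 3! * (21) = 126.

126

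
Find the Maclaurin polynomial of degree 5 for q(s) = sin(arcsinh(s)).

Substitute the inner expansion into the outer series and collect powers.
q(0) = 0
q′(0) = 1
q′′(0) = 0
q′′′(0) = -2
q^(4)(0) = 0
q^(5)(0) = 20

s^5/6 - s^3/3 + s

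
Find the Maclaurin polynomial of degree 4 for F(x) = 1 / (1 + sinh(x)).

Use the geometric series for the reciprocal, then substitute.
[x^0] = 1;  [x^1] = -1;  [x^2] = 1;  [x^3] = -7/6;  [x^4] = 4/3.

4*x^4/3 - 7*x^3/6 + x^2 - x + 1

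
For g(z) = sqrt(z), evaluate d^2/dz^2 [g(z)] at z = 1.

-1/4

The coefficient of (z - 1)^2 in the expansion is -1/8, so g′′(1) = 2! * (-1/8) = -1/4.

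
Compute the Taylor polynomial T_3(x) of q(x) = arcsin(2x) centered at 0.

4*x^3/3 + 2*x

q(0) = 0
q′(0) = 2
q′′(0) = 0
q′′′(0) = 8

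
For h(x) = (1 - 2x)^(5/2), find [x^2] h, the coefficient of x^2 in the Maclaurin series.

15/2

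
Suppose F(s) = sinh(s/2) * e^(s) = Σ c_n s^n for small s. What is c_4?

5/48

Multiply the two series term by term and collect like powers.
[s^0] = 0;  [s^1] = 1/2;  [s^2] = 1/2;  [s^3] = 13/48;  [s^4] = 5/48.
So c_4 = F^(4)(0)/4! = 5/48.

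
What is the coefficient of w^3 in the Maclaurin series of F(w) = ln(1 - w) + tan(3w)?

26/3

Combine the two series term by term.
F(0) = 0
F′(0) = 2
F′′(0) = -1
F′′′(0) = 52
So c_3 = F′′′(0)/3! = 26/3.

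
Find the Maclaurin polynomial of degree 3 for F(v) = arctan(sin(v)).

Let u equal the inner series; expand the outer function in u and truncate.

-v^3/2 + v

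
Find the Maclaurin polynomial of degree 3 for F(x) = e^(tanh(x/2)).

-x^3/48 + x^2/8 + x/2 + 1

Substitute the inner expansion into the outer series and collect powers.
[x^0] = 1;  [x^1] = 1/2;  [x^2] = 1/8;  [x^3] = -1/48.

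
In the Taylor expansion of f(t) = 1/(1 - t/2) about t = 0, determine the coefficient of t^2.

1/4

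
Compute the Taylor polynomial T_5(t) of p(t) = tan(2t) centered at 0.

64*t^5/15 + 8*t^3/3 + 2*t

p(0) = 0
p′(0) = 2
p′′(0) = 0
p′′′(0) = 16
p^(4)(0) = 0
p^(5)(0) = 512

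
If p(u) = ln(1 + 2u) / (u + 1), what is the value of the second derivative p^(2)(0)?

-8

Expand 1/(denominator) as a geometric series and multiply by the numerator's series.
The coefficient of u^2 in the expansion is -4, so p′′(0) = 2! * (-4) = -8.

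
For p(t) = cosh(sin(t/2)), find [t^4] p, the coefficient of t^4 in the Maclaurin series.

-1/128

Compose series: expand the inner function first, then feed it into the outer expansion.
p(0) = 1
p′(0) = 0
p′′(0) = 1/4
p′′′(0) = 0
p^(4)(0) = -3/16
So c_4 = p^(4)(0)/4! = -1/128.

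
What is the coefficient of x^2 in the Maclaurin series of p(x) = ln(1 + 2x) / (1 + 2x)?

Take the Cauchy product of the two expansions.
p(0) = 0
p′(0) = 2
p′′(0) = -12
So c_2 = p′′(0)/2! = -6.

-6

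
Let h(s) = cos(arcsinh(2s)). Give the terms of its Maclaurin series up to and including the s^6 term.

Compose series: expand the inner function first, then feed it into the outer expansion.
[s^0] = 1;  [s^1] = 0;  [s^2] = -2;  [s^3] = 0;  [s^4] = 10/3;  [s^5] = 0;  [s^6] = -68/9.

-68*s^6/9 + 10*s^4/3 - 2*s^2 + 1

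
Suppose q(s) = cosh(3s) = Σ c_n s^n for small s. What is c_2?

9/2

[s^0] = 1;  [s^1] = 0;  [s^2] = 9/2.
So c_2 = q′′(0)/2! = 9/2.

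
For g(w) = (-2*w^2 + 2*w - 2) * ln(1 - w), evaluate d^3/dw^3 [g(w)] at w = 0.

Multiply each power in the prefactor through the base expansion.
From the series, [w^3] g = 5/3; multiply by 3! = 6 to get 10.

10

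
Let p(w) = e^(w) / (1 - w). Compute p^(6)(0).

1957

Expand 1/(denominator) as a geometric series and multiply by the numerator's series.
From the series, [w^6] p = 1957/720; multiply by 6! = 720 to get 1957.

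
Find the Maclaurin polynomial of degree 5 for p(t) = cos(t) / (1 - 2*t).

Multiply the numerator's expansion by the denominator's geometric series.
p(0) = 1
p′(0) = 2
p′′(0) = 7
p′′′(0) = 42
p^(4)(0) = 337
p^(5)(0) = 3370
Then c_k = p^(k)(0)/k! gives each Taylor coefficient.

337*t^5/12 + 337*t^4/24 + 7*t^3 + 7*t^2/2 + 2*t + 1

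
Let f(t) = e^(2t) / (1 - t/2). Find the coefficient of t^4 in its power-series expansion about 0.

103/48

Expand each factor separately, then convolve coefficients.
f(0) = 1
f′(0) = 5/2
f′′(0) = 13/2
f′′′(0) = 71/4
f^(4)(0) = 103/2
So c_4 = f^(4)(0)/4! = 103/48.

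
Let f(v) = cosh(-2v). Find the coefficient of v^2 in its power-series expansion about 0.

2

[v^0] = 1;  [v^1] = 0;  [v^2] = 2.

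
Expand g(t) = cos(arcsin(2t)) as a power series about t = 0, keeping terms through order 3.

Plug the Maclaurin series of the inner function into that of the outer and collect terms.

1 - 2*t^2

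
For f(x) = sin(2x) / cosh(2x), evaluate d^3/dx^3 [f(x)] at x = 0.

Invert the denominator's series and multiply.
The coefficient of x^3 in the expansion is -16/3, so f′′′(0) = 3! * (-16/3) = -32.

-32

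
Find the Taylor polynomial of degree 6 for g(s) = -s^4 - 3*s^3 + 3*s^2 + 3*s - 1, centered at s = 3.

-(s - 3)^4 - 15*(s - 3)^3 - 78*(s - 3)^2 - 168*(s - 3) - 127

[(s - 3)^0] = -127;  [(s - 3)^1] = -168;  [(s - 3)^2] = -78;  [(s - 3)^3] = -15;  [(s - 3)^4] = -1;  [(s - 3)^5] = 0;  [(s - 3)^6] = 0.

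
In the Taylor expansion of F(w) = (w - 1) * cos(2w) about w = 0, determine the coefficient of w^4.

-2/3

Shift and add copies of the series according to the polynomial's terms.
F(0) = -1
F′(0) = 1
F′′(0) = 4
F′′′(0) = -12
F^(4)(0) = -16
So c_4 = F^(4)(0)/4! = -2/3.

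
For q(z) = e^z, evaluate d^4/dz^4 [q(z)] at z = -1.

The coefficient of (z + 1)^4 in the expansion is e^(-1)/24, so q^(4)(-1) = 4! * (e^(-1)/24) = e^(-1).

e^(-1)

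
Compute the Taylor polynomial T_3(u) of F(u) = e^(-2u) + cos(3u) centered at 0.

-4*u^3/3 - 5*u^2/2 - 2*u + 2

Add the two expansions coefficient-wise.
F(0) = 2
F′(0) = -2
F′′(0) = -5
F′′′(0) = -8
The Taylor polynomial is Σ F^(k)(0)/k! · u^k.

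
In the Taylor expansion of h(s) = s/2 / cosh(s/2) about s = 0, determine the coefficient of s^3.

-1/16

Invert the denominator's series and multiply.
[s^0] = 0;  [s^1] = 1/2;  [s^2] = 0;  [s^3] = -1/16.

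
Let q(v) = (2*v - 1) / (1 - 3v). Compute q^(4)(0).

Shift and add copies of the series according to the polynomial's terms.
From the series, [v^4] q = -27; multiply by 4! = 24 to get -648.

-648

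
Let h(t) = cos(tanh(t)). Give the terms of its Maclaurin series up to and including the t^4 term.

Compose series: expand the inner function first, then feed it into the outer expansion.
h(0) = 1
h′(0) = 0
h′′(0) = -1
h′′′(0) = 0
h^(4)(0) = 9

3*t^4/8 - t^2/2 + 1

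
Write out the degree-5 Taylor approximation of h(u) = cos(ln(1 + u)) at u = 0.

Plug the Maclaurin series of the inner function into that of the outer and collect terms.

u^5/3 - 5*u^4/12 + u^3/2 - u^2/2 + 1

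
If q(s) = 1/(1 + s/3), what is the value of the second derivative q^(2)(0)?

2/9

The coefficient of s^2 in the expansion is 1/9, so q′′(0) = 2! * (1/9) = 2/9.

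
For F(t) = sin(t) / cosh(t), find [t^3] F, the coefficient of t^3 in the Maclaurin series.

Invert the denominator's series and multiply.
F(0) = 0
F′(0) = 1
F′′(0) = 0
F′′′(0) = -4

-2/3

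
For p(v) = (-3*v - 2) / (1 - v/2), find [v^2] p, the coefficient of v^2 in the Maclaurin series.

Shift and add copies of the series according to the polynomial's terms.

-2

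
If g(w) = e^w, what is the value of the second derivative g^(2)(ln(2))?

2

The coefficient of (w - ln(2))^2 in the expansion is 1, so g′′(ln(2)) = 2! * (1) = 2.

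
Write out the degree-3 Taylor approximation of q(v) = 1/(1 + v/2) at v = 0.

-v^3/8 + v^2/4 - v/2 + 1

Compute the successive derivatives at the expansion point and divide by k!.
q(0) = 1
q′(0) = -1/2
q′′(0) = 1/2
q′′′(0) = -3/4
Dividing each by k! gives the coefficients c_0, ..., c_3.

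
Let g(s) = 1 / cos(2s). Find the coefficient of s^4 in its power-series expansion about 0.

Write the quotient as an unknown series and match coefficients against numerator = denominator · series.
So c_4 = g^(4)(0)/4! = 10/3.

10/3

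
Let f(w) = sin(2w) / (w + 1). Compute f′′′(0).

4

Use 1/(1 - r) = Σ r^k on the denominator, then take the Cauchy product.
The coefficient of w^3 in the expansion is 2/3, so f′′′(0) = 3! * (2/3) = 4.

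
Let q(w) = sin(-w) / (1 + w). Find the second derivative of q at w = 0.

Expand each factor separately, then convolve coefficients.
From the series, [w^2] q = 1; multiply by 2! = 2 to get 2.

2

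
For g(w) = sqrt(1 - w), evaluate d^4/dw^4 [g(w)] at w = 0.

-15/16

The coefficient of w^4 in the expansion is -5/128, so g^(4)(0) = 4! * (-5/128) = -15/16.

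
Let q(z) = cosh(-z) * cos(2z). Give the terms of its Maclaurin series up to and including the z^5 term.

Multiply the two series term by term and collect like powers.
q(0) = 1
q′(0) = 0
q′′(0) = -3
q′′′(0) = 0
q^(4)(0) = -7
q^(5)(0) = 0
The Taylor polynomial is Σ q^(k)(0)/k! · z^k.

-7*z^4/24 - 3*z^2/2 + 1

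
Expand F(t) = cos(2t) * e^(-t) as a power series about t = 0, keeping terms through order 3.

11*t^3/6 - 3*t^2/2 - t + 1

Multiply the two series term by term and collect like powers.
F(0) = 1
F′(0) = -1
F′′(0) = -3
F′′′(0) = 11
Then c_k = F^(k)(0)/k! gives each Taylor coefficient.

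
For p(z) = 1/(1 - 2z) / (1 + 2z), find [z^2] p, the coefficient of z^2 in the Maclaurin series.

4

Expand each factor separately, then convolve coefficients.
[z^0] = 1;  [z^1] = 0;  [z^2] = 4.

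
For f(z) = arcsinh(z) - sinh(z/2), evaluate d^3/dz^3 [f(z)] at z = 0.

Add the two expansions coefficient-wise.
The coefficient of z^3 in the expansion is -3/16, so f′′′(0) = 3! * (-3/16) = -9/8.

-9/8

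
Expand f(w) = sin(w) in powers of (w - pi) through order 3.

(w - pi)^3/6 - (w - pi)

Apply the Taylor formula c_k = f^(k)(a)/k!.
f(pi) = 0
f′(pi) = -1
f′′(pi) = 0
f′′′(pi) = 1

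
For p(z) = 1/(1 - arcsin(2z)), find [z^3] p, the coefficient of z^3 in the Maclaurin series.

28/3

Substitute the inner expansion into the outer series and collect powers.
[z^0] = 1;  [z^1] = 2;  [z^2] = 4;  [z^3] = 28/3.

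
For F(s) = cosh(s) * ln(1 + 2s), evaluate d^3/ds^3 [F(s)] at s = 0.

22

Write out both Maclaurin series and multiply, keeping only the needed powers.
The coefficient of s^3 in the expansion is 11/3, so F′′′(0) = 3! * (11/3) = 22.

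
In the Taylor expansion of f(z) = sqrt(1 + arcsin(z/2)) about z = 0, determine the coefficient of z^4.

Substitute the inner expansion into the outer series and collect powers.
f(0) = 1
f′(0) = 1/4
f′′(0) = -1/16
f′′′(0) = 7/64
f^(4)(0) = -31/256

-31/6144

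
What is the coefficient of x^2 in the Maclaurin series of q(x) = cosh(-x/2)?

c_2 = q′′(0)/2! = 1/8.

1/8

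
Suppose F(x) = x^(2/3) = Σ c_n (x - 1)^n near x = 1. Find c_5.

14/729

c_5 = F^(5)(1)/5! = 14/729.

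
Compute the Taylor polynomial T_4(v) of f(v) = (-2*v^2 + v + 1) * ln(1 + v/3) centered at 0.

Shift and add copies of the series according to the polynomial's terms.

13*v^4/108 - 115*v^3/162 + 5*v^2/18 + v/3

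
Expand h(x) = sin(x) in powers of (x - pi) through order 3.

Use the known series and substitute for the argument.
h(pi) = 0
h′(pi) = -1
h′′(pi) = 0
h′′′(pi) = 1

(x - pi)^3/6 - (x - pi)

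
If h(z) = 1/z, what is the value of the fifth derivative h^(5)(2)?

Use the known series and substitute for the argument.
The coefficient of (z - 2)^5 in the expansion is -1/64, so h^(5)(2) = 5! * (-1/64) = -15/8.

-15/8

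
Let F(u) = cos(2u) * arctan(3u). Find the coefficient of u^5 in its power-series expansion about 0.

Take the Cauchy product of the two expansions.
[u^0] = 0;  [u^1] = 3;  [u^2] = 0;  [u^3] = -15;  [u^4] = 0;  [u^5] = 343/5.
So c_5 = F^(5)(0)/5! = 343/5.

343/5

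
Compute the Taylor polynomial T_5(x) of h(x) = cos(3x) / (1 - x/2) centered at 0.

Take the Cauchy product of the two expansions.
[x^0] = 1;  [x^1] = 1/2;  [x^2] = -17/4;  [x^3] = -17/8;  [x^4] = 37/16;  [x^5] = 37/32.

37*x^5/32 + 37*x^4/16 - 17*x^3/8 - 17*x^2/4 + x/2 + 1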